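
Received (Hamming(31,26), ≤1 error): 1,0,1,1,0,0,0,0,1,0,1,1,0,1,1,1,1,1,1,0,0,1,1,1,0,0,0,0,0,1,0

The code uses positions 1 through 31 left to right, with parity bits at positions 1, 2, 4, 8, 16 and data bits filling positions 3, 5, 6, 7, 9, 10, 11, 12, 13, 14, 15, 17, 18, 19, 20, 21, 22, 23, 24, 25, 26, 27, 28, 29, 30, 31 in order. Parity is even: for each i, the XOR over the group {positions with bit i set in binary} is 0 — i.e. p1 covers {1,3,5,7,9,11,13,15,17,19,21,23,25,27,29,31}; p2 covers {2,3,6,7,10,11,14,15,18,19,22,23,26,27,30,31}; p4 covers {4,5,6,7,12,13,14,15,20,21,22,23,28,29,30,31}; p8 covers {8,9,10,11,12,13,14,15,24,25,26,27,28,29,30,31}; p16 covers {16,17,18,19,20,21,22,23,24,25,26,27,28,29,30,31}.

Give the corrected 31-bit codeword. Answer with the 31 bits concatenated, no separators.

1011000010110011111001110000010

s1 (pos 1,3,5,7,9,11,13,15,17,19,21,23,25,27,29,31): 1⊕1⊕0⊕0⊕1⊕1⊕0⊕1⊕1⊕1⊕0⊕1⊕0⊕0⊕0⊕0 = 0
s2 (pos 2,3,6,7,10,11,14,15,18,19,22,23,26,27,30,31): 0⊕1⊕0⊕0⊕0⊕1⊕1⊕1⊕1⊕1⊕1⊕1⊕0⊕0⊕1⊕0 = 1
s4 (pos 4,5,6,7,12,13,14,15,20,21,22,23,28,29,30,31): 1⊕0⊕0⊕0⊕1⊕0⊕1⊕1⊕0⊕0⊕1⊕1⊕0⊕0⊕1⊕0 = 1
s8 (pos 8,9,10,11,12,13,14,15,24,25,26,27,28,29,30,31): 0⊕1⊕0⊕1⊕1⊕0⊕1⊕1⊕1⊕0⊕0⊕0⊕0⊕0⊕1⊕0 = 1
s16 (pos 16,17,18,19,20,21,22,23,24,25,26,27,28,29,30,31): 1⊕1⊕1⊕1⊕0⊕0⊕1⊕1⊕1⊕0⊕0⊕0⊕0⊕0⊕1⊕0 = 0
Syndrome s16…s1 = 01110 → error at position 14.
Flip position 14: 1011000010110111111001110000010 → 1011000010110011111001110000010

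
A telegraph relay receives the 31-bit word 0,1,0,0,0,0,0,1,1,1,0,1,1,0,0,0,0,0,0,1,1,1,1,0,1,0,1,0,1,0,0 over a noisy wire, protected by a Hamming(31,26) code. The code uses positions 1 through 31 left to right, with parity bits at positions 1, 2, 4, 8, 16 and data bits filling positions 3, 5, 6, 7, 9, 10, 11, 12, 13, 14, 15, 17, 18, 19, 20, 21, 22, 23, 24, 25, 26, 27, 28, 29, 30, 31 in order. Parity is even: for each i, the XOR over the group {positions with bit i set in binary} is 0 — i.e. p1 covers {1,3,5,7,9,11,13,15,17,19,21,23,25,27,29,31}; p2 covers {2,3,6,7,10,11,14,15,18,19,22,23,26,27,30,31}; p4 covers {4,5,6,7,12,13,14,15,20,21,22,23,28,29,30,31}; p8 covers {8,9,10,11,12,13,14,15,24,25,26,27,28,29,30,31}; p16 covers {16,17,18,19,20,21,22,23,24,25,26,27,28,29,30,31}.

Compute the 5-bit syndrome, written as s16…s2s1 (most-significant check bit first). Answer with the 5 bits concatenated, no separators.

10111

s1 (pos 1,3,5,7,9,11,13,15,17,19,21,23,25,27,29,31): 0⊕0⊕0⊕0⊕1⊕0⊕1⊕0⊕0⊕0⊕1⊕1⊕1⊕1⊕1⊕0 = 1
s2 (pos 2,3,6,7,10,11,14,15,18,19,22,23,26,27,30,31): 1⊕0⊕0⊕0⊕1⊕0⊕0⊕0⊕0⊕0⊕1⊕1⊕0⊕1⊕0⊕0 = 1
s4 (pos 4,5,6,7,12,13,14,15,20,21,22,23,28,29,30,31): 0⊕0⊕0⊕0⊕1⊕1⊕0⊕0⊕1⊕1⊕1⊕1⊕0⊕1⊕0⊕0 = 1
s8 (pos 8,9,10,11,12,13,14,15,24,25,26,27,28,29,30,31): 1⊕1⊕1⊕0⊕1⊕1⊕0⊕0⊕0⊕1⊕0⊕1⊕0⊕1⊕0⊕0 = 0
s16 (pos 16,17,18,19,20,21,22,23,24,25,26,27,28,29,30,31): 0⊕0⊕0⊕0⊕1⊕1⊕1⊕1⊕0⊕1⊕0⊕1⊕0⊕1⊕0⊕0 = 1
Syndrome s16…s1 = 10111 → error at position 23.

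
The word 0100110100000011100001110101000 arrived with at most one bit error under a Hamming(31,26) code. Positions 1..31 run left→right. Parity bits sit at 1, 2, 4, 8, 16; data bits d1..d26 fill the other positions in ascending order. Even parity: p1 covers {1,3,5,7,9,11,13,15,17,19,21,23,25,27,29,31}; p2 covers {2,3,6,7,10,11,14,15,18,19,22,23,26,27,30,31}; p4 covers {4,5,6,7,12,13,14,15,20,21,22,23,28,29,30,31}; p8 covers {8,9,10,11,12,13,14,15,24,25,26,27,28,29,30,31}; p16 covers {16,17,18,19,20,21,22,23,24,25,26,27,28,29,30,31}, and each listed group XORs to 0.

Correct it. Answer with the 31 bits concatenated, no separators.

s1 (pos 1,3,5,7,9,11,13,15,17,19,21,23,25,27,29,31): 0⊕0⊕1⊕0⊕0⊕0⊕0⊕1⊕1⊕0⊕0⊕1⊕0⊕0⊕0⊕0 = 0
s2 (pos 2,3,6,7,10,11,14,15,18,19,22,23,26,27,30,31): 1⊕0⊕1⊕0⊕0⊕0⊕0⊕1⊕0⊕0⊕1⊕1⊕1⊕0⊕0⊕0 = 0
s4 (pos 4,5,6,7,12,13,14,15,20,21,22,23,28,29,30,31): 0⊕1⊕1⊕0⊕0⊕0⊕0⊕1⊕0⊕0⊕1⊕1⊕1⊕0⊕0⊕0 = 0
s8 (pos 8,9,10,11,12,13,14,15,24,25,26,27,28,29,30,31): 1⊕0⊕0⊕0⊕0⊕0⊕0⊕1⊕1⊕0⊕1⊕0⊕1⊕0⊕0⊕0 = 1
s16 (pos 16,17,18,19,20,21,22,23,24,25,26,27,28,29,30,31): 1⊕1⊕0⊕0⊕0⊕0⊕1⊕1⊕1⊕0⊕1⊕0⊕1⊕0⊕0⊕0 = 1
Syndrome s16…s1 = 11000 → error at position 24.
Flip position 24: 0100110100000011100001110101000 → 0100110100000011100001100101000

0100110100000011100001100101000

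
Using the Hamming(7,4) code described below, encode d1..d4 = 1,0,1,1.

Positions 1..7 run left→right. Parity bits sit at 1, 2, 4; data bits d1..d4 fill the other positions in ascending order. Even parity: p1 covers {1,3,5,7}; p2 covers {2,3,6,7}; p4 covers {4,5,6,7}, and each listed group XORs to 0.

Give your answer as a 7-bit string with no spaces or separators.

0110011

Place data at non-parity positions: p1 p2 1 p4 0 1 1
p1 (pos 1,3,5,7): XOR of data positions = 1⊕0⊕1 = 0
p2 (pos 2,3,6,7): XOR of data positions = 1⊕1⊕1 = 1
p4 (pos 4,5,6,7): XOR of data positions = 0⊕1⊕1 = 0
Codeword: 0110011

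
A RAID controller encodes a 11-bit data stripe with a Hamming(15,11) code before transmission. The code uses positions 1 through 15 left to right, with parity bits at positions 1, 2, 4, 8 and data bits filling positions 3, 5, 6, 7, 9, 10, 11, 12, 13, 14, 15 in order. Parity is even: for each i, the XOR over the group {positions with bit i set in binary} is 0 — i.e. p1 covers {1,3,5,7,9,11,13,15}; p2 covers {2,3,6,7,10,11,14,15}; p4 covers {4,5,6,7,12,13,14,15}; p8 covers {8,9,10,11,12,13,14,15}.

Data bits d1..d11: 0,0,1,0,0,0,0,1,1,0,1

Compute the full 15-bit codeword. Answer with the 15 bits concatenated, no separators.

000001010001101

Place data at non-parity positions: p1 p2 0 p4 0 1 0 p8 0 0 0 1 1 0 1
p1 (pos 1,3,5,7,9,11,13,15): XOR of data positions = 0⊕0⊕0⊕0⊕0⊕1⊕1 = 0
p2 (pos 2,3,6,7,10,11,14,15): XOR of data positions = 0⊕1⊕0⊕0⊕0⊕0⊕1 = 0
p4 (pos 4,5,6,7,12,13,14,15): XOR of data positions = 0⊕1⊕0⊕1⊕1⊕0⊕1 = 0
p8 (pos 8,9,10,11,12,13,14,15): XOR of data positions = 0⊕0⊕0⊕1⊕1⊕0⊕1 = 1
Codeword: 000001010001101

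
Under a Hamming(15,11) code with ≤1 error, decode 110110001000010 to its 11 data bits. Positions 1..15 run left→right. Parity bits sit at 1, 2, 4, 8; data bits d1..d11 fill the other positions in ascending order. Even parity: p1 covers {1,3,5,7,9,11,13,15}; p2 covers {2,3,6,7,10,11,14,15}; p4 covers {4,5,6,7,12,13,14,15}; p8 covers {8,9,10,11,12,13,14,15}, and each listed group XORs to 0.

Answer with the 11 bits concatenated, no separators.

00001000010

s1 (pos 1,3,5,7,9,11,13,15): 1⊕0⊕1⊕0⊕1⊕0⊕0⊕0 = 1
s2 (pos 2,3,6,7,10,11,14,15): 1⊕0⊕0⊕0⊕0⊕0⊕1⊕0 = 0
s4 (pos 4,5,6,7,12,13,14,15): 1⊕1⊕0⊕0⊕0⊕0⊕1⊕0 = 1
s8 (pos 8,9,10,11,12,13,14,15): 0⊕1⊕0⊕0⊕0⊕0⊕1⊕0 = 0
Syndrome s8…s1 = 0101 → error at position 5.
Flip position 5: 110110001000010 → 110100001000010
Read data bits from positions 3,5,6,7,9,10,11,12,13,14,15: 00001000010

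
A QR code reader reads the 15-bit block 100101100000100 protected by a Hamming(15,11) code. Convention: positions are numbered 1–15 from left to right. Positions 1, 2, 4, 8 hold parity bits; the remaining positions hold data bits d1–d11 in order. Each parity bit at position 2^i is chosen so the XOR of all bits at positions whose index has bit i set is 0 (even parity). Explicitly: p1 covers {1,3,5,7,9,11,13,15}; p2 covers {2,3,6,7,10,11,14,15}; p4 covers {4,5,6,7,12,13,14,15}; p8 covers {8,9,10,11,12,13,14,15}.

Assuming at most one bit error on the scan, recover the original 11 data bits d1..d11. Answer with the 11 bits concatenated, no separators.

s1 (pos 1,3,5,7,9,11,13,15): 1⊕0⊕0⊕1⊕0⊕0⊕1⊕0 = 1
s2 (pos 2,3,6,7,10,11,14,15): 0⊕0⊕1⊕1⊕0⊕0⊕0⊕0 = 0
s4 (pos 4,5,6,7,12,13,14,15): 1⊕0⊕1⊕1⊕0⊕1⊕0⊕0 = 0
s8 (pos 8,9,10,11,12,13,14,15): 0⊕0⊕0⊕0⊕0⊕1⊕0⊕0 = 1
Syndrome s8…s1 = 1001 → error at position 9.
Flip position 9: 100101100000100 → 100101101000100
Read data bits from positions 3,5,6,7,9,10,11,12,13,14,15: 00111000100

00111000100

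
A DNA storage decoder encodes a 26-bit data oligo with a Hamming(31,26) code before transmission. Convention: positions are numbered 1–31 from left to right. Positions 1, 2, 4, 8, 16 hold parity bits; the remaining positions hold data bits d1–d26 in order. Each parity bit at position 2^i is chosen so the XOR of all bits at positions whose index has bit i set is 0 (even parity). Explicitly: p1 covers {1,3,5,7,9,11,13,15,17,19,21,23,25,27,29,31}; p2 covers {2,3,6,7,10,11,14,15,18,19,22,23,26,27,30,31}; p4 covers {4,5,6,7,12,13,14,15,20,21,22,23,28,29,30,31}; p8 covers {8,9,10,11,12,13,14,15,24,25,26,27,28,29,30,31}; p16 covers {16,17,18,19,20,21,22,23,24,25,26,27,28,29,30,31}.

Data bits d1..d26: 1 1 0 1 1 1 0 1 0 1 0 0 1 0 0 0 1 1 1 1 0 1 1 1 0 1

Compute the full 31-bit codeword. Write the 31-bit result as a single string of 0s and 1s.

Place data at non-parity positions: p1 p2 1 p4 1 0 1 p8 1 1 0 1 0 1 0 p16 0 1 0 0 0 1 1 1 1 0 1 1 1 0 1
p1 (pos 1,3,5,7,9,11,13,15,17,19,21,23,25,27,29,31): XOR of data positions = 1⊕1⊕1⊕1⊕0⊕0⊕0⊕0⊕0⊕0⊕1⊕1⊕1⊕1⊕1 = 1
p2 (pos 2,3,6,7,10,11,14,15,18,19,22,23,26,27,30,31): XOR of data positions = 1⊕0⊕1⊕1⊕0⊕1⊕0⊕1⊕0⊕1⊕1⊕0⊕1⊕0⊕1 = 1
p4 (pos 4,5,6,7,12,13,14,15,20,21,22,23,28,29,30,31): XOR of data positions = 1⊕0⊕1⊕1⊕0⊕1⊕0⊕0⊕0⊕1⊕1⊕1⊕1⊕0⊕1 = 1
p8 (pos 8,9,10,11,12,13,14,15,24,25,26,27,28,29,30,31): XOR of data positions = 1⊕1⊕0⊕1⊕0⊕1⊕0⊕1⊕1⊕0⊕1⊕1⊕1⊕0⊕1 = 0
p16 (pos 16,17,18,19,20,21,22,23,24,25,26,27,28,29,30,31): XOR of data positions = 0⊕1⊕0⊕0⊕0⊕1⊕1⊕1⊕1⊕0⊕1⊕1⊕1⊕0⊕1 = 1
Codeword: 1111101011010101010001111011101

1111101011010101010001111011101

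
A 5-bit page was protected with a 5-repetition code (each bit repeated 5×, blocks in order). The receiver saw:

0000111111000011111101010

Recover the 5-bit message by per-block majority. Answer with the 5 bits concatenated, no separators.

01010

Block 1 (00001): 1 one → 0
Block 2 (11111): 5 ones → 1
Block 3 (00001): 1 one → 0
Block 4 (11111): 5 ones → 1
Block 5 (01010): 2 ones → 0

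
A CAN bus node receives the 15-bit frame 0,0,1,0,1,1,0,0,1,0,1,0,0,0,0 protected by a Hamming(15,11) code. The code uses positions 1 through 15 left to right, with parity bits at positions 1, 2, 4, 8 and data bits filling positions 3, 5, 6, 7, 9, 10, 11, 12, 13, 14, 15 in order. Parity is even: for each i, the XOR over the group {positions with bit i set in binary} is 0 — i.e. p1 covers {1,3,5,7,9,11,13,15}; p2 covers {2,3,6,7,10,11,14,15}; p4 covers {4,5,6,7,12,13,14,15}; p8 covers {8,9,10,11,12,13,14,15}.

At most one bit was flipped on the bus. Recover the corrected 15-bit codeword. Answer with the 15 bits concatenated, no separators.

s1 (pos 1,3,5,7,9,11,13,15): 0⊕1⊕1⊕0⊕1⊕1⊕0⊕0 = 0
s2 (pos 2,3,6,7,10,11,14,15): 0⊕1⊕1⊕0⊕0⊕1⊕0⊕0 = 1
s4 (pos 4,5,6,7,12,13,14,15): 0⊕1⊕1⊕0⊕0⊕0⊕0⊕0 = 0
s8 (pos 8,9,10,11,12,13,14,15): 0⊕1⊕0⊕1⊕0⊕0⊕0⊕0 = 0
Syndrome s8…s1 = 0010 → error at position 2.
Flip position 2: 001011001010000 → 011011001010000

011011001010000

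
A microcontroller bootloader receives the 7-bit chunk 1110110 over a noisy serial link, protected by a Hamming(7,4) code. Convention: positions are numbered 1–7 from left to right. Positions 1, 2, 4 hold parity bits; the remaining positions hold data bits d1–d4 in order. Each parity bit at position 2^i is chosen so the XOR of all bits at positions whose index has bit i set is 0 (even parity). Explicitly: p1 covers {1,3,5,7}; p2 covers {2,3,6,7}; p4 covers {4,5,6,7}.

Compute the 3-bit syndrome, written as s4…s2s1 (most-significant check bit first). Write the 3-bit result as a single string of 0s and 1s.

011

s1 (pos 1,3,5,7): 1⊕1⊕1⊕0 = 1
s2 (pos 2,3,6,7): 1⊕1⊕1⊕0 = 1
s4 (pos 4,5,6,7): 0⊕1⊕1⊕0 = 0
Syndrome s4…s1 = 011 → error at position 3.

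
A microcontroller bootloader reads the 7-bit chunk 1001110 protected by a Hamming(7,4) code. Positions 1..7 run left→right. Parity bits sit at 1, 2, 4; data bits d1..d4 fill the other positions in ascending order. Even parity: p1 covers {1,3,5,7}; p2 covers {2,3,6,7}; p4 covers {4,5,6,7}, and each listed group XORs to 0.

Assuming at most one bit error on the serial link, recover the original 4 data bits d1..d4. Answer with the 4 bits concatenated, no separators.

s1 (pos 1,3,5,7): 1⊕0⊕1⊕0 = 0
s2 (pos 2,3,6,7): 0⊕0⊕1⊕0 = 1
s4 (pos 4,5,6,7): 1⊕1⊕1⊕0 = 1
Syndrome s4…s1 = 110 → error at position 6.
Flip position 6: 1001110 → 1001100
Read data bits from positions 3,5,6,7: 0100

0100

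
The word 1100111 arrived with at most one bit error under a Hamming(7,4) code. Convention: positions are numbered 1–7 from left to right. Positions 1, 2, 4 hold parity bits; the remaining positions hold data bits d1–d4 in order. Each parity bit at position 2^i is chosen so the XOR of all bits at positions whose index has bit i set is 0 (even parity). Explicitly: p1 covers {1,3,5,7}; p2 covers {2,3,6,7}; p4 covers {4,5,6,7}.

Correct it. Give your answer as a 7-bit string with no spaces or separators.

1100110

s1 (pos 1,3,5,7): 1⊕0⊕1⊕1 = 1
s2 (pos 2,3,6,7): 1⊕0⊕1⊕1 = 1
s4 (pos 4,5,6,7): 0⊕1⊕1⊕1 = 1
Syndrome s4…s1 = 111 → error at position 7.
Flip position 7: 1100111 → 1100110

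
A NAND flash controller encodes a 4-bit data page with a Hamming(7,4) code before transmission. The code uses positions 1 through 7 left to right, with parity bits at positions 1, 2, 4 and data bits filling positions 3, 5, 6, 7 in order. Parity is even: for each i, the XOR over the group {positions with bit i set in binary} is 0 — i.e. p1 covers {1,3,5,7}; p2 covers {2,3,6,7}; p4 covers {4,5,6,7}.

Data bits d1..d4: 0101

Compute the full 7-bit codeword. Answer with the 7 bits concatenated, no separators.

Place data at non-parity positions: p1 p2 0 p4 1 0 1
p1 (pos 1,3,5,7): XOR of data positions = 0⊕1⊕1 = 0
p2 (pos 2,3,6,7): XOR of data positions = 0⊕0⊕1 = 1
p4 (pos 4,5,6,7): XOR of data positions = 1⊕0⊕1 = 0
Codeword: 0100101

0100101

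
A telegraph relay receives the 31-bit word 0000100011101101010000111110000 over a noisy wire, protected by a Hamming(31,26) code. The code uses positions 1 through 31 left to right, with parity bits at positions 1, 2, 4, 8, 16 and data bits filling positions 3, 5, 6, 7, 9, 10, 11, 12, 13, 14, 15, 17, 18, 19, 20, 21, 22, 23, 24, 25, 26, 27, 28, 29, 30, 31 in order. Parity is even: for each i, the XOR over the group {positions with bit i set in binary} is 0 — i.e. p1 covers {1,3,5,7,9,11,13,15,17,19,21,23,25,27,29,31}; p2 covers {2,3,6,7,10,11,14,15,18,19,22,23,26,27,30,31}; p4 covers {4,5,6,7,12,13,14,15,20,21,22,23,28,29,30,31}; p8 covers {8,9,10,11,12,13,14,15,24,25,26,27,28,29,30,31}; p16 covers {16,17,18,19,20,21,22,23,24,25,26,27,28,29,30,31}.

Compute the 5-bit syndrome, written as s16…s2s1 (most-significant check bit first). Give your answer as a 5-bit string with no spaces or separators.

11011

s1 (pos 1,3,5,7,9,11,13,15,17,19,21,23,25,27,29,31): 0⊕0⊕1⊕0⊕1⊕1⊕1⊕0⊕0⊕0⊕0⊕1⊕1⊕1⊕0⊕0 = 1
s2 (pos 2,3,6,7,10,11,14,15,18,19,22,23,26,27,30,31): 0⊕0⊕0⊕0⊕1⊕1⊕1⊕0⊕1⊕0⊕0⊕1⊕1⊕1⊕0⊕0 = 1
s4 (pos 4,5,6,7,12,13,14,15,20,21,22,23,28,29,30,31): 0⊕1⊕0⊕0⊕0⊕1⊕1⊕0⊕0⊕0⊕0⊕1⊕0⊕0⊕0⊕0 = 0
s8 (pos 8,9,10,11,12,13,14,15,24,25,26,27,28,29,30,31): 0⊕1⊕1⊕1⊕0⊕1⊕1⊕0⊕1⊕1⊕1⊕1⊕0⊕0⊕0⊕0 = 1
s16 (pos 16,17,18,19,20,21,22,23,24,25,26,27,28,29,30,31): 1⊕0⊕1⊕0⊕0⊕0⊕0⊕1⊕1⊕1⊕1⊕1⊕0⊕0⊕0⊕0 = 1
Syndrome s16…s1 = 11011 → error at position 27.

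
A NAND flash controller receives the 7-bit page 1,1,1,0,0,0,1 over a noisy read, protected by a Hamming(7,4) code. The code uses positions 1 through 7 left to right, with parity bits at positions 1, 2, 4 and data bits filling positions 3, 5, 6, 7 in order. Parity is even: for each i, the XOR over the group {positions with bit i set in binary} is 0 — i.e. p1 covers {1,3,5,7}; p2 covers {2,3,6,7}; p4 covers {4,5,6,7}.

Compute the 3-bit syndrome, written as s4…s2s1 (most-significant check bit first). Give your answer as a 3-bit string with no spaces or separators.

111

s1 (pos 1,3,5,7): 1⊕1⊕0⊕1 = 1
s2 (pos 2,3,6,7): 1⊕1⊕0⊕1 = 1
s4 (pos 4,5,6,7): 0⊕0⊕0⊕1 = 1
Syndrome s4…s1 = 111 → error at position 7.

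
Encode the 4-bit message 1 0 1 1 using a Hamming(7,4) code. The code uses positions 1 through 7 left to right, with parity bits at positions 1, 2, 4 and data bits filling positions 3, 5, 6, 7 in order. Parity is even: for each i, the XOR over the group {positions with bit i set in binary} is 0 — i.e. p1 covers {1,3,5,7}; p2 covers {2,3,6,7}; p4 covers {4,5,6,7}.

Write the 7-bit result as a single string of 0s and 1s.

Place data at non-parity positions: p1 p2 1 p4 0 1 1
p1 (pos 1,3,5,7): XOR of data positions = 1⊕0⊕1 = 0
p2 (pos 2,3,6,7): XOR of data positions = 1⊕1⊕1 = 1
p4 (pos 4,5,6,7): XOR of data positions = 0⊕1⊕1 = 0
Codeword: 0110011

0110011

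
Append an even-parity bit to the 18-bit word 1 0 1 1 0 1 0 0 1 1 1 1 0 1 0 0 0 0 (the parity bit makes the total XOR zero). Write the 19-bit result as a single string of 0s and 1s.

XOR of the 18 data bits: 1⊕0⊕1⊕1⊕0⊕1⊕0⊕0⊕1⊕1⊕1⊕1⊕0⊕1⊕0⊕0⊕0⊕0 = 1
Parity bit = 1 (so all 19 bits XOR to 0).

1011010011110100001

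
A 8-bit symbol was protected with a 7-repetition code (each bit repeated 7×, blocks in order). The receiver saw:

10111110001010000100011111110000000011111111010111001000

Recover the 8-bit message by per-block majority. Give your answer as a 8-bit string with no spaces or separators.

Block 1 (1011111): 6 ones → 1
Block 2 (0001010): 2 ones → 0
Block 3 (0001000): 1 one → 0
Block 4 (1111111): 7 ones → 1
Block 5 (0000000): 0 ones → 0
Block 6 (0111111): 6 ones → 1
Block 7 (1101011): 5 ones → 1
Block 8 (1001000): 2 ones → 0

10010110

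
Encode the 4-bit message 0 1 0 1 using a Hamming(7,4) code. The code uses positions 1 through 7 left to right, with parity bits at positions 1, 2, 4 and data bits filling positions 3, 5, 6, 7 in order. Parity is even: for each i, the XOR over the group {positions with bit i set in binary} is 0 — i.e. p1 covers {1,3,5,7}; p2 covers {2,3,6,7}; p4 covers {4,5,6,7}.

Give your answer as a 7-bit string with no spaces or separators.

Place data at non-parity positions: p1 p2 0 p4 1 0 1
p1 (pos 1,3,5,7): XOR of data positions = 0⊕1⊕1 = 0
p2 (pos 2,3,6,7): XOR of data positions = 0⊕0⊕1 = 1
p4 (pos 4,5,6,7): XOR of data positions = 1⊕0⊕1 = 0
Codeword: 0100101

0100101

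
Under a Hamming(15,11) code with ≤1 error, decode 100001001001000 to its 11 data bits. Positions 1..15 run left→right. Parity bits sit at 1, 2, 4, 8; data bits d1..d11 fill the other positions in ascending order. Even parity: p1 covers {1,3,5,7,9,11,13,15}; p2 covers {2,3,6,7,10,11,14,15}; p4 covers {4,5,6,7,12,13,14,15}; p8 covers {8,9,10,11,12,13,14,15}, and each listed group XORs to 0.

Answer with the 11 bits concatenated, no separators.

s1 (pos 1,3,5,7,9,11,13,15): 1⊕0⊕0⊕0⊕1⊕0⊕0⊕0 = 0
s2 (pos 2,3,6,7,10,11,14,15): 0⊕0⊕1⊕0⊕0⊕0⊕0⊕0 = 1
s4 (pos 4,5,6,7,12,13,14,15): 0⊕0⊕1⊕0⊕1⊕0⊕0⊕0 = 0
s8 (pos 8,9,10,11,12,13,14,15): 0⊕1⊕0⊕0⊕1⊕0⊕0⊕0 = 0
Syndrome s8…s1 = 0010 → error at position 2.
Flip position 2: 100001001001000 → 110001001001000
Read data bits from positions 3,5,6,7,9,10,11,12,13,14,15: 00101001000

00101001000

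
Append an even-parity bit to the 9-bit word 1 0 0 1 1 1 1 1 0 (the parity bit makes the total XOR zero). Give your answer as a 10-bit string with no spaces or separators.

XOR of the 9 data bits: 1⊕0⊕0⊕1⊕1⊕1⊕1⊕1⊕0 = 0
Parity bit = 0 (so all 10 bits XOR to 0).

1001111100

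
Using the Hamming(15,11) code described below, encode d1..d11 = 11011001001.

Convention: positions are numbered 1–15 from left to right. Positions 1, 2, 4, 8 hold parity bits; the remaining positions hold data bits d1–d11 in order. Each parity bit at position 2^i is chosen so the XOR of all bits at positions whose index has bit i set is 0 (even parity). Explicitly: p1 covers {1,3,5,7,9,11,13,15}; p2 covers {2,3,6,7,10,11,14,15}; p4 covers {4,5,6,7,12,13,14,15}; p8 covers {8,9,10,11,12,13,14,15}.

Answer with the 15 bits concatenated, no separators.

111010111001001

Place data at non-parity positions: p1 p2 1 p4 1 0 1 p8 1 0 0 1 0 0 1
p1 (pos 1,3,5,7,9,11,13,15): XOR of data positions = 1⊕1⊕1⊕1⊕0⊕0⊕1 = 1
p2 (pos 2,3,6,7,10,11,14,15): XOR of data positions = 1⊕0⊕1⊕0⊕0⊕0⊕1 = 1
p4 (pos 4,5,6,7,12,13,14,15): XOR of data positions = 1⊕0⊕1⊕1⊕0⊕0⊕1 = 0
p8 (pos 8,9,10,11,12,13,14,15): XOR of data positions = 1⊕0⊕0⊕1⊕0⊕0⊕1 = 1
Codeword: 111010111001001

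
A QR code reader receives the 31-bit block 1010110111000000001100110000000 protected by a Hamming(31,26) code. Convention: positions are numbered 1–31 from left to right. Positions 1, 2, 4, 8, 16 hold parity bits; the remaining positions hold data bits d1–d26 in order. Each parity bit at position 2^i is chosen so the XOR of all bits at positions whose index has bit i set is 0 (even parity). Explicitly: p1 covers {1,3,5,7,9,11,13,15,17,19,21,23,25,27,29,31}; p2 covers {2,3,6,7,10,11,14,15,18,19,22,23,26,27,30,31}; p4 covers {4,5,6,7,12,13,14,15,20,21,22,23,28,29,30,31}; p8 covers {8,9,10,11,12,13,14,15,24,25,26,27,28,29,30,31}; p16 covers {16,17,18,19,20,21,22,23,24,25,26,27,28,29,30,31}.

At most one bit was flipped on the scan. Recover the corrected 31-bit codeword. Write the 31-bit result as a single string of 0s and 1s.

1110110111000000001100110000000

s1 (pos 1,3,5,7,9,11,13,15,17,19,21,23,25,27,29,31): 1⊕1⊕1⊕0⊕1⊕0⊕0⊕0⊕0⊕1⊕0⊕1⊕0⊕0⊕0⊕0 = 0
s2 (pos 2,3,6,7,10,11,14,15,18,19,22,23,26,27,30,31): 0⊕1⊕1⊕0⊕1⊕0⊕0⊕0⊕0⊕1⊕0⊕1⊕0⊕0⊕0⊕0 = 1
s4 (pos 4,5,6,7,12,13,14,15,20,21,22,23,28,29,30,31): 0⊕1⊕1⊕0⊕0⊕0⊕0⊕0⊕1⊕0⊕0⊕1⊕0⊕0⊕0⊕0 = 0
s8 (pos 8,9,10,11,12,13,14,15,24,25,26,27,28,29,30,31): 1⊕1⊕1⊕0⊕0⊕0⊕0⊕0⊕1⊕0⊕0⊕0⊕0⊕0⊕0⊕0 = 0
s16 (pos 16,17,18,19,20,21,22,23,24,25,26,27,28,29,30,31): 0⊕0⊕0⊕1⊕1⊕0⊕0⊕1⊕1⊕0⊕0⊕0⊕0⊕0⊕0⊕0 = 0
Syndrome s16…s1 = 00010 → error at position 2.
Flip position 2: 1010110111000000001100110000000 → 1110110111000000001100110000000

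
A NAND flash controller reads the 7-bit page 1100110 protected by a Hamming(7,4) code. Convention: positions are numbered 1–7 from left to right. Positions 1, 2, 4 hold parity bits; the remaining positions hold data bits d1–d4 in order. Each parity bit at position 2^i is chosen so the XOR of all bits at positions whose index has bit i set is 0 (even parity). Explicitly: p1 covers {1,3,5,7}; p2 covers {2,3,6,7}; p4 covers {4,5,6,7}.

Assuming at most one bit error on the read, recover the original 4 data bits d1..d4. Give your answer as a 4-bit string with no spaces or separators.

s1 (pos 1,3,5,7): 1⊕0⊕1⊕0 = 0
s2 (pos 2,3,6,7): 1⊕0⊕1⊕0 = 0
s4 (pos 4,5,6,7): 0⊕1⊕1⊕0 = 0
Syndrome s4…s1 = 000 → no error.
Read data bits from positions 3,5,6,7: 0110

0110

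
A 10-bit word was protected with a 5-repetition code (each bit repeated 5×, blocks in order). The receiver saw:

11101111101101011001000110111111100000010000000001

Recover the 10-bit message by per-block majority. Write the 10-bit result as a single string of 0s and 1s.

1111011000

Block 1 (11101): 4 ones → 1
Block 2 (11110): 4 ones → 1
Block 3 (11010): 3 ones → 1
Block 4 (11001): 3 ones → 1
Block 5 (00011): 2 ones → 0
Block 6 (01111): 4 ones → 1
Block 7 (11100): 3 ones → 1
Block 8 (00001): 1 one → 0
Block 9 (00000): 0 ones → 0
Block 10 (00001): 1 one → 0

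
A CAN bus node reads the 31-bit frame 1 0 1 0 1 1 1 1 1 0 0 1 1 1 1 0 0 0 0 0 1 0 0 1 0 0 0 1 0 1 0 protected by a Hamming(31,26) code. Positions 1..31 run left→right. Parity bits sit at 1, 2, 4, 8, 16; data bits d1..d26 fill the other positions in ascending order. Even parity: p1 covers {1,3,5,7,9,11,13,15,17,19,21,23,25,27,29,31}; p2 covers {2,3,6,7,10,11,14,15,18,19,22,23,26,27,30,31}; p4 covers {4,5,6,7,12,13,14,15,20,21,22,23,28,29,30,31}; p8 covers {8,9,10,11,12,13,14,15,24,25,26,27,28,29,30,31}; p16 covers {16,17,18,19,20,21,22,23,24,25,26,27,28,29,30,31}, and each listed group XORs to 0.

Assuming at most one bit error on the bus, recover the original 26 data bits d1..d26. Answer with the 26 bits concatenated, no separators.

s1 (pos 1,3,5,7,9,11,13,15,17,19,21,23,25,27,29,31): 1⊕1⊕1⊕1⊕1⊕0⊕1⊕1⊕0⊕0⊕1⊕0⊕0⊕0⊕0⊕0 = 0
s2 (pos 2,3,6,7,10,11,14,15,18,19,22,23,26,27,30,31): 0⊕1⊕1⊕1⊕0⊕0⊕1⊕1⊕0⊕0⊕0⊕0⊕0⊕0⊕1⊕0 = 0
s4 (pos 4,5,6,7,12,13,14,15,20,21,22,23,28,29,30,31): 0⊕1⊕1⊕1⊕1⊕1⊕1⊕1⊕0⊕1⊕0⊕0⊕1⊕0⊕1⊕0 = 0
s8 (pos 8,9,10,11,12,13,14,15,24,25,26,27,28,29,30,31): 1⊕1⊕0⊕0⊕1⊕1⊕1⊕1⊕1⊕0⊕0⊕0⊕1⊕0⊕1⊕0 = 1
s16 (pos 16,17,18,19,20,21,22,23,24,25,26,27,28,29,30,31): 0⊕0⊕0⊕0⊕0⊕1⊕0⊕0⊕1⊕0⊕0⊕0⊕1⊕0⊕1⊕0 = 0
Syndrome s16…s1 = 01000 → error at position 8.
Flip position 8: 1010111110011110000010010001010 → 1010111010011110000010010001010
Read data bits from positions 3,5,6,7,9,10,11,12,13,14,15,17,18,19,20,21,22,23,24,25,26,27,28,29,30,31: 11111001111000010010001010

11111001111000010010001010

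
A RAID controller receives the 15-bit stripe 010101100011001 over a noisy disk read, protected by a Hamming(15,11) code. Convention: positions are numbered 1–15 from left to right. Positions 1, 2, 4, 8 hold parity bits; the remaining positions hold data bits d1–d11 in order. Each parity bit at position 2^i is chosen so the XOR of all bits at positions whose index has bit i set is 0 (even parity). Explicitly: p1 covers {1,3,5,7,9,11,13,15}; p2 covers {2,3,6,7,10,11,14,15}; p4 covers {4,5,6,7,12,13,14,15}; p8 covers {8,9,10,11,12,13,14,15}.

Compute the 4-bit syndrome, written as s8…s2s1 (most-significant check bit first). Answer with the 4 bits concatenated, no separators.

s1 (pos 1,3,5,7,9,11,13,15): 0⊕0⊕0⊕1⊕0⊕1⊕0⊕1 = 1
s2 (pos 2,3,6,7,10,11,14,15): 1⊕0⊕1⊕1⊕0⊕1⊕0⊕1 = 1
s4 (pos 4,5,6,7,12,13,14,15): 1⊕0⊕1⊕1⊕1⊕0⊕0⊕1 = 1
s8 (pos 8,9,10,11,12,13,14,15): 0⊕0⊕0⊕1⊕1⊕0⊕0⊕1 = 1
Syndrome s8…s1 = 1111 → error at position 15.

1111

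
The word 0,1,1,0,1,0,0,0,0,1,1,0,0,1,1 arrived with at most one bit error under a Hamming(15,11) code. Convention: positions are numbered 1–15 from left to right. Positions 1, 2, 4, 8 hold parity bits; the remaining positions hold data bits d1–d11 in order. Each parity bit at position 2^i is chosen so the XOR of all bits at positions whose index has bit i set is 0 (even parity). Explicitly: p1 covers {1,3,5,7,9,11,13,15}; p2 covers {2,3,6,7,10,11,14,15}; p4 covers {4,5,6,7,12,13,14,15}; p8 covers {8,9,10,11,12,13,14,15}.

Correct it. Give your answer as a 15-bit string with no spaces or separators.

s1 (pos 1,3,5,7,9,11,13,15): 0⊕1⊕1⊕0⊕0⊕1⊕0⊕1 = 0
s2 (pos 2,3,6,7,10,11,14,15): 1⊕1⊕0⊕0⊕1⊕1⊕1⊕1 = 0
s4 (pos 4,5,6,7,12,13,14,15): 0⊕1⊕0⊕0⊕0⊕0⊕1⊕1 = 1
s8 (pos 8,9,10,11,12,13,14,15): 0⊕0⊕1⊕1⊕0⊕0⊕1⊕1 = 0
Syndrome s8…s1 = 0100 → error at position 4.
Flip position 4: 011010000110011 → 011110000110011

011110000110011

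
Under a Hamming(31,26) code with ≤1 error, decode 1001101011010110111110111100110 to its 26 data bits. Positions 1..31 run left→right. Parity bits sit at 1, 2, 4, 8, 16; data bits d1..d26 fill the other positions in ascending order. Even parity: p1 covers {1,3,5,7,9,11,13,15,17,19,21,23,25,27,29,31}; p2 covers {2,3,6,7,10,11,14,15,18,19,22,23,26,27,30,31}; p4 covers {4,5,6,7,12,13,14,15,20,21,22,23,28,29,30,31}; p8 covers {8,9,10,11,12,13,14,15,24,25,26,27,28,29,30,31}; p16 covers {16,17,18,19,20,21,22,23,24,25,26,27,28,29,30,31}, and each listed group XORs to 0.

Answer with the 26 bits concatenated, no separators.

01011101011111110011100110

s1 (pos 1,3,5,7,9,11,13,15,17,19,21,23,25,27,29,31): 1⊕0⊕1⊕1⊕1⊕0⊕0⊕1⊕1⊕1⊕1⊕1⊕1⊕0⊕1⊕0 = 1
s2 (pos 2,3,6,7,10,11,14,15,18,19,22,23,26,27,30,31): 0⊕0⊕0⊕1⊕1⊕0⊕1⊕1⊕1⊕1⊕0⊕1⊕1⊕0⊕1⊕0 = 1
s4 (pos 4,5,6,7,12,13,14,15,20,21,22,23,28,29,30,31): 1⊕1⊕0⊕1⊕1⊕0⊕1⊕1⊕1⊕1⊕0⊕1⊕0⊕1⊕1⊕0 = 1
s8 (pos 8,9,10,11,12,13,14,15,24,25,26,27,28,29,30,31): 0⊕1⊕1⊕0⊕1⊕0⊕1⊕1⊕1⊕1⊕1⊕0⊕0⊕1⊕1⊕0 = 0
s16 (pos 16,17,18,19,20,21,22,23,24,25,26,27,28,29,30,31): 0⊕1⊕1⊕1⊕1⊕1⊕0⊕1⊕1⊕1⊕1⊕0⊕0⊕1⊕1⊕0 = 1
Syndrome s16…s1 = 10111 → error at position 23.
Flip position 23: 1001101011010110111110111100110 → 1001101011010110111110011100110
Read data bits from positions 3,5,6,7,9,10,11,12,13,14,15,17,18,19,20,21,22,23,24,25,26,27,28,29,30,31: 01011101011111110011100110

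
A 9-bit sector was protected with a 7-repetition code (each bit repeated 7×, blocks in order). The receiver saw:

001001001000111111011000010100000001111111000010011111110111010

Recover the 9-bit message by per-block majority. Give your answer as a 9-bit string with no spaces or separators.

Block 1 (0010010): 2 ones → 0
Block 2 (0100011): 3 ones → 0
Block 3 (1111011): 6 ones → 1
Block 4 (0000101): 2 ones → 0
Block 5 (0000000): 0 ones → 0
Block 6 (1111111): 7 ones → 1
Block 7 (0000100): 1 one → 0
Block 8 (1111111): 7 ones → 1
Block 9 (0111010): 4 ones → 1

001001011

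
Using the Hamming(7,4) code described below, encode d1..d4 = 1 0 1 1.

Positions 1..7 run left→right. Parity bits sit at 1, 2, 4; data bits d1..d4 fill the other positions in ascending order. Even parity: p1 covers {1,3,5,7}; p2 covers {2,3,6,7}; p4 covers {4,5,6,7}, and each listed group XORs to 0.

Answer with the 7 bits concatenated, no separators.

Place data at non-parity positions: p1 p2 1 p4 0 1 1
p1 (pos 1,3,5,7): XOR of data positions = 1⊕0⊕1 = 0
p2 (pos 2,3,6,7): XOR of data positions = 1⊕1⊕1 = 1
p4 (pos 4,5,6,7): XOR of data positions = 0⊕1⊕1 = 0
Codeword: 0110011

0110011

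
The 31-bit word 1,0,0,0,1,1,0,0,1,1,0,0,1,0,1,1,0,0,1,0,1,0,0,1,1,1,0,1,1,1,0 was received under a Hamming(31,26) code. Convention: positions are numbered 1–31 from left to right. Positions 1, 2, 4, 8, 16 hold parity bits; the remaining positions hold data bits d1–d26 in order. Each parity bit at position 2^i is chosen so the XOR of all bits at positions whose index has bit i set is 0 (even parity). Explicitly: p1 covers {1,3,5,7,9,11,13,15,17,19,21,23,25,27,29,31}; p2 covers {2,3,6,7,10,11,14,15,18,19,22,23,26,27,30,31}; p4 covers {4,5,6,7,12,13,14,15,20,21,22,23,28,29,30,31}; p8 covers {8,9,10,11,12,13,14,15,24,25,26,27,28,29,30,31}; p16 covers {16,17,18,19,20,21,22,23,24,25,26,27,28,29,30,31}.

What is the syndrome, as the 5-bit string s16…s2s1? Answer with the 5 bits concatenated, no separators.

s1 (pos 1,3,5,7,9,11,13,15,17,19,21,23,25,27,29,31): 1⊕0⊕1⊕0⊕1⊕0⊕1⊕1⊕0⊕1⊕1⊕0⊕1⊕0⊕1⊕0 = 1
s2 (pos 2,3,6,7,10,11,14,15,18,19,22,23,26,27,30,31): 0⊕0⊕1⊕0⊕1⊕0⊕0⊕1⊕0⊕1⊕0⊕0⊕1⊕0⊕1⊕0 = 0
s4 (pos 4,5,6,7,12,13,14,15,20,21,22,23,28,29,30,31): 0⊕1⊕1⊕0⊕0⊕1⊕0⊕1⊕0⊕1⊕0⊕0⊕1⊕1⊕1⊕0 = 0
s8 (pos 8,9,10,11,12,13,14,15,24,25,26,27,28,29,30,31): 0⊕1⊕1⊕0⊕0⊕1⊕0⊕1⊕1⊕1⊕1⊕0⊕1⊕1⊕1⊕0 = 0
s16 (pos 16,17,18,19,20,21,22,23,24,25,26,27,28,29,30,31): 1⊕0⊕0⊕1⊕0⊕1⊕0⊕0⊕1⊕1⊕1⊕0⊕1⊕1⊕1⊕0 = 1
Syndrome s16…s1 = 10001 → error at position 17.

10001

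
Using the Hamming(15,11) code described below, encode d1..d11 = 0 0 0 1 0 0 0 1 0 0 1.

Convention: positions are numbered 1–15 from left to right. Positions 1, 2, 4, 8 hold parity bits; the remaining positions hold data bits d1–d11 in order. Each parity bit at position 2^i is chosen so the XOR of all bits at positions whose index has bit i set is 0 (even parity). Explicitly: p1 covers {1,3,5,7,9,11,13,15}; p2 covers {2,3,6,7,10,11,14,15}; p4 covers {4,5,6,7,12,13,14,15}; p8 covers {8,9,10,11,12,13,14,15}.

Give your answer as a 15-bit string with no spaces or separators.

Place data at non-parity positions: p1 p2 0 p4 0 0 1 p8 0 0 0 1 0 0 1
p1 (pos 1,3,5,7,9,11,13,15): XOR of data positions = 0⊕0⊕1⊕0⊕0⊕0⊕1 = 0
p2 (pos 2,3,6,7,10,11,14,15): XOR of data positions = 0⊕0⊕1⊕0⊕0⊕0⊕1 = 0
p4 (pos 4,5,6,7,12,13,14,15): XOR of data positions = 0⊕0⊕1⊕1⊕0⊕0⊕1 = 1
p8 (pos 8,9,10,11,12,13,14,15): XOR of data positions = 0⊕0⊕0⊕1⊕0⊕0⊕1 = 0
Codeword: 000100100001001

000100100001001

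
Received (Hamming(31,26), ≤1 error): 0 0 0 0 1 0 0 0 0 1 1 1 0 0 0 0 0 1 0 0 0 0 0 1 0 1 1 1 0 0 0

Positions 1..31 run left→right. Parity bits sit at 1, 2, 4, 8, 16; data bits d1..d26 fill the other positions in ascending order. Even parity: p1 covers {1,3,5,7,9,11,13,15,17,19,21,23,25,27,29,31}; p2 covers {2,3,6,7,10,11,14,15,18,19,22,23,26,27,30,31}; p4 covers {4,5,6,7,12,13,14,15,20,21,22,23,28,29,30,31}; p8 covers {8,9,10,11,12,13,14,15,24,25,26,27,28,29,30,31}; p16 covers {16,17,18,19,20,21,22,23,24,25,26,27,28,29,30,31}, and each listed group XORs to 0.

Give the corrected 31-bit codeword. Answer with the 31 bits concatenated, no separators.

s1 (pos 1,3,5,7,9,11,13,15,17,19,21,23,25,27,29,31): 0⊕0⊕1⊕0⊕0⊕1⊕0⊕0⊕0⊕0⊕0⊕0⊕0⊕1⊕0⊕0 = 1
s2 (pos 2,3,6,7,10,11,14,15,18,19,22,23,26,27,30,31): 0⊕0⊕0⊕0⊕1⊕1⊕0⊕0⊕1⊕0⊕0⊕0⊕1⊕1⊕0⊕0 = 1
s4 (pos 4,5,6,7,12,13,14,15,20,21,22,23,28,29,30,31): 0⊕1⊕0⊕0⊕1⊕0⊕0⊕0⊕0⊕0⊕0⊕0⊕1⊕0⊕0⊕0 = 1
s8 (pos 8,9,10,11,12,13,14,15,24,25,26,27,28,29,30,31): 0⊕0⊕1⊕1⊕1⊕0⊕0⊕0⊕1⊕0⊕1⊕1⊕1⊕0⊕0⊕0 = 1
s16 (pos 16,17,18,19,20,21,22,23,24,25,26,27,28,29,30,31): 0⊕0⊕1⊕0⊕0⊕0⊕0⊕0⊕1⊕0⊕1⊕1⊕1⊕0⊕0⊕0 = 1
Syndrome s16…s1 = 11111 → error at position 31.
Flip position 31: 0000100001110000010000010111000 → 0000100001110000010000010111001

0000100001110000010000010111001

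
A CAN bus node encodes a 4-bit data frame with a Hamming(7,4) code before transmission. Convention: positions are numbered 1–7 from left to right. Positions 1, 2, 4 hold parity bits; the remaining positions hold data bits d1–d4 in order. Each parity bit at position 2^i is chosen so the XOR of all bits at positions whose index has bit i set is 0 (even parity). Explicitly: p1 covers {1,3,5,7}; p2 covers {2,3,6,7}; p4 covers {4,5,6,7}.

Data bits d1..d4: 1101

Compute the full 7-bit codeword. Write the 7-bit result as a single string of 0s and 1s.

1010101

Place data at non-parity positions: p1 p2 1 p4 1 0 1
p1 (pos 1,3,5,7): XOR of data positions = 1⊕1⊕1 = 1
p2 (pos 2,3,6,7): XOR of data positions = 1⊕0⊕1 = 0
p4 (pos 4,5,6,7): XOR of data positions = 1⊕0⊕1 = 0
Codeword: 1010101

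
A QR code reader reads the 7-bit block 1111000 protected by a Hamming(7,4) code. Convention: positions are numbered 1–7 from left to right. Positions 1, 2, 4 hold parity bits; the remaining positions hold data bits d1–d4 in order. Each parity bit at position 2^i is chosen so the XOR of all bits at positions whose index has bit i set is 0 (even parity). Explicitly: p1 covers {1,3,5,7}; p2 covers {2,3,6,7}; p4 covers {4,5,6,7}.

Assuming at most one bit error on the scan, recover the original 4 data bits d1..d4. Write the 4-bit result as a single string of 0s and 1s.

1000

s1 (pos 1,3,5,7): 1⊕1⊕0⊕0 = 0
s2 (pos 2,3,6,7): 1⊕1⊕0⊕0 = 0
s4 (pos 4,5,6,7): 1⊕0⊕0⊕0 = 1
Syndrome s4…s1 = 100 → error at position 4.
Flip position 4: 1111000 → 1110000
Read data bits from positions 3,5,6,7: 1000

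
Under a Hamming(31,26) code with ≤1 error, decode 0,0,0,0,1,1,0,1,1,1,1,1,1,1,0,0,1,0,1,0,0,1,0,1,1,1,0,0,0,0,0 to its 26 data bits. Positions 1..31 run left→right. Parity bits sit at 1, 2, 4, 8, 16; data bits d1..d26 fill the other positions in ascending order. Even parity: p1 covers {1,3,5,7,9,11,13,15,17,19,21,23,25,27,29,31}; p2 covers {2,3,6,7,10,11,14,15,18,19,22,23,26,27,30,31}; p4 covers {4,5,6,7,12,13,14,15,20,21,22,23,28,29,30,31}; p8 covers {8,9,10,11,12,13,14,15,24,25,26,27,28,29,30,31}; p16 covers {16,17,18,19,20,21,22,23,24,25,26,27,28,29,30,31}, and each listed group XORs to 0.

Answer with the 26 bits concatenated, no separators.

11101111110101001011100000

s1 (pos 1,3,5,7,9,11,13,15,17,19,21,23,25,27,29,31): 0⊕0⊕1⊕0⊕1⊕1⊕1⊕0⊕1⊕1⊕0⊕0⊕1⊕0⊕0⊕0 = 1
s2 (pos 2,3,6,7,10,11,14,15,18,19,22,23,26,27,30,31): 0⊕0⊕1⊕0⊕1⊕1⊕1⊕0⊕0⊕1⊕1⊕0⊕1⊕0⊕0⊕0 = 1
s4 (pos 4,5,6,7,12,13,14,15,20,21,22,23,28,29,30,31): 0⊕1⊕1⊕0⊕1⊕1⊕1⊕0⊕0⊕0⊕1⊕0⊕0⊕0⊕0⊕0 = 0
s8 (pos 8,9,10,11,12,13,14,15,24,25,26,27,28,29,30,31): 1⊕1⊕1⊕1⊕1⊕1⊕1⊕0⊕1⊕1⊕1⊕0⊕0⊕0⊕0⊕0 = 0
s16 (pos 16,17,18,19,20,21,22,23,24,25,26,27,28,29,30,31): 0⊕1⊕0⊕1⊕0⊕0⊕1⊕0⊕1⊕1⊕1⊕0⊕0⊕0⊕0⊕0 = 0
Syndrome s16…s1 = 00011 → error at position 3.
Flip position 3: 0000110111111100101001011100000 → 0010110111111100101001011100000
Read data bits from positions 3,5,6,7,9,10,11,12,13,14,15,17,18,19,20,21,22,23,24,25,26,27,28,29,30,31: 11101111110101001011100000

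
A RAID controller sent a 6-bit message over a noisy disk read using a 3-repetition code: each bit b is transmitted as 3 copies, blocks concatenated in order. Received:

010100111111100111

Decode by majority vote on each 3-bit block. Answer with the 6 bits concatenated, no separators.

Block 1 (010): 1 one → 0
Block 2 (100): 1 one → 0
Block 3 (111): 3 ones → 1
Block 4 (111): 3 ones → 1
Block 5 (100): 1 one → 0
Block 6 (111): 3 ones → 1

001101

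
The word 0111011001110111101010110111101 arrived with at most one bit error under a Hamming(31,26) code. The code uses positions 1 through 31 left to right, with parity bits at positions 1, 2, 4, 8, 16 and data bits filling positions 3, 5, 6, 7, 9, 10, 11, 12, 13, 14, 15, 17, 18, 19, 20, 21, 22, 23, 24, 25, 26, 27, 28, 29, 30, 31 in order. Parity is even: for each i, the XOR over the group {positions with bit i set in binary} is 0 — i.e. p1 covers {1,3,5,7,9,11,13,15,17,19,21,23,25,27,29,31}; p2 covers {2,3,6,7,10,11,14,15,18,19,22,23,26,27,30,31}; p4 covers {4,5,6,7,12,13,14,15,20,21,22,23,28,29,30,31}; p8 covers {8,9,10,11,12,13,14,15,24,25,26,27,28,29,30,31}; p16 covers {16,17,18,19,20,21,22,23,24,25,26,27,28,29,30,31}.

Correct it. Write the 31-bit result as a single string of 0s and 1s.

0111011001110111101010110111100

s1 (pos 1,3,5,7,9,11,13,15,17,19,21,23,25,27,29,31): 0⊕1⊕0⊕1⊕0⊕1⊕0⊕1⊕1⊕1⊕1⊕1⊕0⊕1⊕1⊕1 = 1
s2 (pos 2,3,6,7,10,11,14,15,18,19,22,23,26,27,30,31): 1⊕1⊕1⊕1⊕1⊕1⊕1⊕1⊕0⊕1⊕0⊕1⊕1⊕1⊕0⊕1 = 1
s4 (pos 4,5,6,7,12,13,14,15,20,21,22,23,28,29,30,31): 1⊕0⊕1⊕1⊕1⊕0⊕1⊕1⊕0⊕1⊕0⊕1⊕1⊕1⊕0⊕1 = 1
s8 (pos 8,9,10,11,12,13,14,15,24,25,26,27,28,29,30,31): 0⊕0⊕1⊕1⊕1⊕0⊕1⊕1⊕1⊕0⊕1⊕1⊕1⊕1⊕0⊕1 = 1
s16 (pos 16,17,18,19,20,21,22,23,24,25,26,27,28,29,30,31): 1⊕1⊕0⊕1⊕0⊕1⊕0⊕1⊕1⊕0⊕1⊕1⊕1⊕1⊕0⊕1 = 1
Syndrome s16…s1 = 11111 → error at position 31.
Flip position 31: 0111011001110111101010110111101 → 0111011001110111101010110111100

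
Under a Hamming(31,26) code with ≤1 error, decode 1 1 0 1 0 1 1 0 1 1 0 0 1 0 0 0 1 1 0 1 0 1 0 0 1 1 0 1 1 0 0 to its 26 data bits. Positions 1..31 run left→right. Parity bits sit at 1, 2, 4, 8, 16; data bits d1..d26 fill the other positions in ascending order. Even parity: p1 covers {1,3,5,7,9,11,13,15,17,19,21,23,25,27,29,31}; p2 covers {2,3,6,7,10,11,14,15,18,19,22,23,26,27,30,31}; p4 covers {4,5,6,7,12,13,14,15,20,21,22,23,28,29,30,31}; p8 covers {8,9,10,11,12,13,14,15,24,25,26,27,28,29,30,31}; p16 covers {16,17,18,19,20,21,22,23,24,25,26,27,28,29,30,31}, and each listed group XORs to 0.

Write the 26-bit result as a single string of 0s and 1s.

00111110100110101001101100

s1 (pos 1,3,5,7,9,11,13,15,17,19,21,23,25,27,29,31): 1⊕0⊕0⊕1⊕1⊕0⊕1⊕0⊕1⊕0⊕0⊕0⊕1⊕0⊕1⊕0 = 1
s2 (pos 2,3,6,7,10,11,14,15,18,19,22,23,26,27,30,31): 1⊕0⊕1⊕1⊕1⊕0⊕0⊕0⊕1⊕0⊕1⊕0⊕1⊕0⊕0⊕0 = 1
s4 (pos 4,5,6,7,12,13,14,15,20,21,22,23,28,29,30,31): 1⊕0⊕1⊕1⊕0⊕1⊕0⊕0⊕1⊕0⊕1⊕0⊕1⊕1⊕0⊕0 = 0
s8 (pos 8,9,10,11,12,13,14,15,24,25,26,27,28,29,30,31): 0⊕1⊕1⊕0⊕0⊕1⊕0⊕0⊕0⊕1⊕1⊕0⊕1⊕1⊕0⊕0 = 1
s16 (pos 16,17,18,19,20,21,22,23,24,25,26,27,28,29,30,31): 0⊕1⊕1⊕0⊕1⊕0⊕1⊕0⊕0⊕1⊕1⊕0⊕1⊕1⊕0⊕0 = 0
Syndrome s16…s1 = 01011 → error at position 11.
Flip position 11: 1101011011001000110101001101100 → 1101011011101000110101001101100
Read data bits from positions 3,5,6,7,9,10,11,12,13,14,15,17,18,19,20,21,22,23,24,25,26,27,28,29,30,31: 00111110100110101001101100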